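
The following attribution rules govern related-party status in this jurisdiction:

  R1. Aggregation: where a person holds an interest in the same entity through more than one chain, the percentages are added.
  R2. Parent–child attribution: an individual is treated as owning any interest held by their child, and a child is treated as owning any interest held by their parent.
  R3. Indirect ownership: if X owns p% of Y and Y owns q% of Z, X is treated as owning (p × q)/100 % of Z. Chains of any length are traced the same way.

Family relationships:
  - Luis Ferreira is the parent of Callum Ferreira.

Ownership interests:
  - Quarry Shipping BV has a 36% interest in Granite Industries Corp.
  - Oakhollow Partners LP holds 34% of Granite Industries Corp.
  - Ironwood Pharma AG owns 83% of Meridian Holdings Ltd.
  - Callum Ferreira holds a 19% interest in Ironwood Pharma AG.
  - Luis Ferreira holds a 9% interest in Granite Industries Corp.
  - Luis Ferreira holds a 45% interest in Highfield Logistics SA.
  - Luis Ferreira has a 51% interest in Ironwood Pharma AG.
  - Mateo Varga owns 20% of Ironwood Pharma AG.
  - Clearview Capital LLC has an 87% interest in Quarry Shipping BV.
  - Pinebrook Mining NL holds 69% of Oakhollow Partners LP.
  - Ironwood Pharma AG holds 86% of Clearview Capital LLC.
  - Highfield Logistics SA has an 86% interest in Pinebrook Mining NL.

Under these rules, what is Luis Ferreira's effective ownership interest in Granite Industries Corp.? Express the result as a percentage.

36.93366%

By parent–child attribution (R2), Luis Ferreira is treated as also owning Callum Ferreira's interest in Ironwood Pharma AG, giving 51% + 19% = 70%.
Chain via Ironwood Pharma AG → Clearview Capital LLC → Quarry Shipping BV (R3): 70% × 86% × 87% × 36% = 18.85464% of Granite Industries Corp.
Chain via Highfield Logistics SA → Pinebrook Mining NL → Oakhollow Partners LP (R3): 45% × 86% × 69% × 34% = 9.07902% of Granite Industries Corp.
Direct interest in Granite Industries Corp: 9%.
Aggregating (R1): 18.85464% + 9.07902% + 9% = 36.93366%.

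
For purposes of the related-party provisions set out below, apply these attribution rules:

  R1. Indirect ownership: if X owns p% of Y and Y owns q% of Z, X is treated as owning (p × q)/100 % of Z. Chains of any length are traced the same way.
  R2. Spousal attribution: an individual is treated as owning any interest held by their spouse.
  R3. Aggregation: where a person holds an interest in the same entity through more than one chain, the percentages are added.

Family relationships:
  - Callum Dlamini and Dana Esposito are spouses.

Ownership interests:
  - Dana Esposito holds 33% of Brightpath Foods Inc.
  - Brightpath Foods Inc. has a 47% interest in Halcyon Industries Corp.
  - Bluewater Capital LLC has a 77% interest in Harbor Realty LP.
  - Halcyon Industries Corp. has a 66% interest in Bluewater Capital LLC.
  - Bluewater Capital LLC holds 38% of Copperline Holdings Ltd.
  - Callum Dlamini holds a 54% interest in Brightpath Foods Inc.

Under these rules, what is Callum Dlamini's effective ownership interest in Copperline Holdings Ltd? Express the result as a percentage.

By spousal attribution (R2), Callum Dlamini is treated as also owning Dana Esposito's interest in Brightpath Foods Inc, giving 54% + 33% = 87%.
Chain via Brightpath Foods Inc. → Halcyon Industries Corp. → Bluewater Capital LLC (R1): 87% × 47% × 66% × 38% = 10.255212% of Copperline Holdings Ltd.

10.255212%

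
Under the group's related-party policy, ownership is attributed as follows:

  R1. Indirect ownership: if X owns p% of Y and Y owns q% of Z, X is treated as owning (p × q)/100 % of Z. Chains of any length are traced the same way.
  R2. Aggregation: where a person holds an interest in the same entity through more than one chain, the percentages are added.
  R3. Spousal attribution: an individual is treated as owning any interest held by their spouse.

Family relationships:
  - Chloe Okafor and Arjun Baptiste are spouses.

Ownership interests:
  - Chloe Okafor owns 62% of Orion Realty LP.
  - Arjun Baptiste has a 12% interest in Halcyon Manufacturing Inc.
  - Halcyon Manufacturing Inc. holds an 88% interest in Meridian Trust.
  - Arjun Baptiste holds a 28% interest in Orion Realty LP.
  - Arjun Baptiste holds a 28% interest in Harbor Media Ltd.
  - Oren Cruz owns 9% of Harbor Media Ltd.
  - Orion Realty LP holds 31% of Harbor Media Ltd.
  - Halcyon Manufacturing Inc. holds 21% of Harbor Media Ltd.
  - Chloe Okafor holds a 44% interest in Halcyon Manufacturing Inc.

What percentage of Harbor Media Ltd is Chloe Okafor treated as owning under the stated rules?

By spousal attribution (R3), Chloe Okafor is treated as also owning Arjun Baptiste's interest in Halcyon Manufacturing Inc, giving 44% + 12% = 56%.
By spousal attribution (R3), Chloe Okafor is treated as also owning Arjun Baptiste's interest in Orion Realty LP, giving 62% + 28% = 90%.
By spousal attribution (R3), Chloe Okafor is treated as owning Arjun Baptiste's 28% interest in Harbor Media Ltd.
Chain via Halcyon Manufacturing Inc. (R1): 56% × 21% = 11.76% of Harbor Media Ltd.
Chain via Orion Realty LP (R1): 90% × 31% = 27.9% of Harbor Media Ltd.
Direct interest in Harbor Media Ltd: 28%.
Aggregating (R2): 11.76% + 27.9% + 28% = 67.66%.

67.66%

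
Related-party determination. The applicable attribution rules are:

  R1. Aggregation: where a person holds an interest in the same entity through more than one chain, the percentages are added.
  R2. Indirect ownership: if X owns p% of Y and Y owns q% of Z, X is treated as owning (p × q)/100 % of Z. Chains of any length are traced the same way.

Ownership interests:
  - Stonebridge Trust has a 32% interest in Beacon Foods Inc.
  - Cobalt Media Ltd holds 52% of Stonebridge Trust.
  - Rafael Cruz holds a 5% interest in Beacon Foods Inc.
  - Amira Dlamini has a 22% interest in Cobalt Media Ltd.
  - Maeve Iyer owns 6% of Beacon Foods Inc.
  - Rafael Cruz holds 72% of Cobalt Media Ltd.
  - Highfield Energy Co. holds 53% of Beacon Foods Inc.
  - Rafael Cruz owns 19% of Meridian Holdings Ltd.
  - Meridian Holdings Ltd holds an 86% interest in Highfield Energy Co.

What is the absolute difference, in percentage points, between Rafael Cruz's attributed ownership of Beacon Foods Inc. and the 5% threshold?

Chain via Meridian Holdings Ltd → Highfield Energy Co. (R2): 19% × 86% × 53% = 8.6602% of Beacon Foods Inc.
Chain via Cobalt Media Ltd → Stonebridge Trust (R2): 72% × 52% × 32% = 11.9808% of Beacon Foods Inc.
Direct interest in Beacon Foods Inc: 5%.
Aggregating (R1): 8.6602% + 11.9808% + 5% = 25.641%.
25.641% exceeds the 5% threshold by 20.641 percentage points.

20.641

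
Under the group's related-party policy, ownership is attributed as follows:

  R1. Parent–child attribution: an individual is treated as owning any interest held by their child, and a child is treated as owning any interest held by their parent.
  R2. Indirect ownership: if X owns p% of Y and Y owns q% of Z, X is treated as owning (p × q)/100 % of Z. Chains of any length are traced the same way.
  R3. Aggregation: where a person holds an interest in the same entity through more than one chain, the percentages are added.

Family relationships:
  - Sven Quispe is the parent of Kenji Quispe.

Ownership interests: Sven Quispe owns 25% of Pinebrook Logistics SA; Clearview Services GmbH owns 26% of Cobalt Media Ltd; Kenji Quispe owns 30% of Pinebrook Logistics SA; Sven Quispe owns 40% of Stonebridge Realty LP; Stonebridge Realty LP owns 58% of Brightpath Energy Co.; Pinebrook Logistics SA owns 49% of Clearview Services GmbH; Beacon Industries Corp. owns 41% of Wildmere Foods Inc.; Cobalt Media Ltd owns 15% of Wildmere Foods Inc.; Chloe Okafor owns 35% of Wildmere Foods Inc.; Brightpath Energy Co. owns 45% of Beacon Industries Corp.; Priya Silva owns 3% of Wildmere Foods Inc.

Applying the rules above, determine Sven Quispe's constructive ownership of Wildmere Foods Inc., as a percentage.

5.33145%

By parent–child attribution (R1), Sven Quispe is treated as also owning Kenji Quispe's interest in Pinebrook Logistics SA, giving 25% + 30% = 55%.
Chain via Pinebrook Logistics SA → Clearview Services GmbH → Cobalt Media Ltd (R2): 55% × 49% × 26% × 15% = 1.05105% of Wildmere Foods Inc.
Chain via Stonebridge Realty LP → Brightpath Energy Co. → Beacon Industries Corp. (R2): 40% × 58% × 45% × 41% = 4.2804% of Wildmere Foods Inc.
Aggregating (R3): 1.05105% + 4.2804% = 5.33145%.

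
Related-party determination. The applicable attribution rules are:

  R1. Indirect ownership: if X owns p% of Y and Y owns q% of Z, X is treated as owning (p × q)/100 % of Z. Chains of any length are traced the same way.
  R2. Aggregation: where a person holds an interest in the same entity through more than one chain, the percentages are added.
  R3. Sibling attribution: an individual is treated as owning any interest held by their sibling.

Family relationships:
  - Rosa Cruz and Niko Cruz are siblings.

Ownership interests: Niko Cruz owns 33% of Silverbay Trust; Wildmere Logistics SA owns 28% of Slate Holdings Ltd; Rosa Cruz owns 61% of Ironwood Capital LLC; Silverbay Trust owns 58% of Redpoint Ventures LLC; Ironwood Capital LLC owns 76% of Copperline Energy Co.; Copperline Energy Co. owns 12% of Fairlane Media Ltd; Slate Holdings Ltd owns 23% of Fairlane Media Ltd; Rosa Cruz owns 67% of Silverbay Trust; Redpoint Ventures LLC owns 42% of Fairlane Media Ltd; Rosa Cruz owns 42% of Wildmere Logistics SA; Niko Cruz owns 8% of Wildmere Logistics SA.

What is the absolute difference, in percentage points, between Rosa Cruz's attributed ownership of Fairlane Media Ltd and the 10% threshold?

23.1432

By sibling attribution (R3), Rosa Cruz is treated as also owning Niko Cruz's interest in Wildmere Logistics SA, giving 42% + 8% = 50%.
By sibling attribution (R3), Rosa Cruz is treated as also owning Niko Cruz's interest in Silverbay Trust, giving 67% + 33% = 100%.
Chain via Wildmere Logistics SA → Slate Holdings Ltd (R1): 50% × 28% × 23% = 3.22% of Fairlane Media Ltd.
Chain via Silverbay Trust → Redpoint Ventures LLC (R1): 100% × 58% × 42% = 24.36% of Fairlane Media Ltd.
Chain via Ironwood Capital LLC → Copperline Energy Co. (R1): 61% × 76% × 12% = 5.5632% of Fairlane Media Ltd.
Aggregating (R2): 3.22% + 24.36% + 5.5632% = 33.1432%.
33.1432% exceeds the 10% threshold by 23.1432 percentage points.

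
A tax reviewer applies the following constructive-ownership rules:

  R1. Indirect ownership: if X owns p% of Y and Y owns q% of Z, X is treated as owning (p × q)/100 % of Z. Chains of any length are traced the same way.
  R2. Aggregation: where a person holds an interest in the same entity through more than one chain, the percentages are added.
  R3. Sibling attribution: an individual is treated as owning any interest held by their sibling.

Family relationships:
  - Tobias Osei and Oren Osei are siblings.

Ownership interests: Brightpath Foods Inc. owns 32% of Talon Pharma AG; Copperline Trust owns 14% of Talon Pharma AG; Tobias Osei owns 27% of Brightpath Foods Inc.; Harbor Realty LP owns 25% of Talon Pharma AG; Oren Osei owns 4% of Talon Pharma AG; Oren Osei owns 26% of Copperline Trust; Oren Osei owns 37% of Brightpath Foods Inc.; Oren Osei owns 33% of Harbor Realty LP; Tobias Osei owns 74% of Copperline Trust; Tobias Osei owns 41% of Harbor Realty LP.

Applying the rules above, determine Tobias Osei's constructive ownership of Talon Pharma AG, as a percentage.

56.98%

By sibling attribution (R3), Tobias Osei is treated as also owning Oren Osei's interest in Copperline Trust, giving 74% + 26% = 100%.
By sibling attribution (R3), Tobias Osei is treated as also owning Oren Osei's interest in Harbor Realty LP, giving 41% + 33% = 74%.
By sibling attribution (R3), Tobias Osei is treated as also owning Oren Osei's interest in Brightpath Foods Inc, giving 27% + 37% = 64%.
By sibling attribution (R3), Tobias Osei is treated as owning Oren Osei's 4% interest in Talon Pharma AG.
Chain via Copperline Trust (R1): 100% × 14% = 14% of Talon Pharma AG.
Chain via Harbor Realty LP (R1): 74% × 25% = 18.5% of Talon Pharma AG.
Chain via Brightpath Foods Inc. (R1): 64% × 32% = 20.48% of Talon Pharma AG.
Direct interest in Talon Pharma AG: 4%.
Aggregating (R2): 14% + 18.5% + 20.48% + 4% = 56.98%.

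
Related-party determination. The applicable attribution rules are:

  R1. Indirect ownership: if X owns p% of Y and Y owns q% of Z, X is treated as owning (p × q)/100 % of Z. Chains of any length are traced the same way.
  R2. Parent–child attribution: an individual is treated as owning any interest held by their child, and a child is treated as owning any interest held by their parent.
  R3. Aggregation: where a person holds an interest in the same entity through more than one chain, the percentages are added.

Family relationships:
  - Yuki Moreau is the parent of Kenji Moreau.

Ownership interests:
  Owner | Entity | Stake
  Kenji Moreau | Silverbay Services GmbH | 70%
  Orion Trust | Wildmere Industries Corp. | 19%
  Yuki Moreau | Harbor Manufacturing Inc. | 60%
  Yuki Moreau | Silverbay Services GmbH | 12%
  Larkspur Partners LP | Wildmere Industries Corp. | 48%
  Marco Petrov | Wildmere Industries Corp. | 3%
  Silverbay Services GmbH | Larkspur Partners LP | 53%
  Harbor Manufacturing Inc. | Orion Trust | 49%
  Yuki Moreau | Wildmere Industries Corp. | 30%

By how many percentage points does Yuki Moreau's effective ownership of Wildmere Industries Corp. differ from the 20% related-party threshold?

By parent–child attribution (R2), Yuki Moreau is treated as also owning Kenji Moreau's interest in Silverbay Services GmbH, giving 12% + 70% = 82%.
Chain via Silverbay Services GmbH → Larkspur Partners LP (R1): 82% × 53% × 48% = 20.8608% of Wildmere Industries Corp.
Chain via Harbor Manufacturing Inc. → Orion Trust (R1): 60% × 49% × 19% = 5.586% of Wildmere Industries Corp.
Direct interest in Wildmere Industries Corp: 30%.
Aggregating (R3): 20.8608% + 5.586% + 30% = 56.4468%.
56.4468% exceeds the 20% threshold by 36.4468 percentage points.

36.4468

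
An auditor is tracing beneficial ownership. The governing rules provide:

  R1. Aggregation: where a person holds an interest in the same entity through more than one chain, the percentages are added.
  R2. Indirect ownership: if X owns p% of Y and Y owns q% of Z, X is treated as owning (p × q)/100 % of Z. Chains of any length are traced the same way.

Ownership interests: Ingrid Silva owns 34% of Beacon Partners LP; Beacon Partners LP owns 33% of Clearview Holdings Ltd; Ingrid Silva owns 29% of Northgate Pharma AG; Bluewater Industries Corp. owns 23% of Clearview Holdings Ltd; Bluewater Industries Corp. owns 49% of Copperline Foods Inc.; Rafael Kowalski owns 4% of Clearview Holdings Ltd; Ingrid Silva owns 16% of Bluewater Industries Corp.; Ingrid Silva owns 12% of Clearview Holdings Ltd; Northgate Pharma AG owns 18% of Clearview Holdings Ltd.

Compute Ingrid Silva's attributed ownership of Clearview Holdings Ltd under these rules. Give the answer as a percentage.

Chain via Beacon Partners LP (R2): 34% × 33% = 11.22% of Clearview Holdings Ltd.
Chain via Bluewater Industries Corp. (R2): 16% × 23% = 3.68% of Clearview Holdings Ltd.
Chain via Northgate Pharma AG (R2): 29% × 18% = 5.22% of Clearview Holdings Ltd.
Direct interest in Clearview Holdings Ltd: 12%.
Aggregating (R1): 11.22% + 3.68% + 5.22% + 12% = 32.12%.

32.12%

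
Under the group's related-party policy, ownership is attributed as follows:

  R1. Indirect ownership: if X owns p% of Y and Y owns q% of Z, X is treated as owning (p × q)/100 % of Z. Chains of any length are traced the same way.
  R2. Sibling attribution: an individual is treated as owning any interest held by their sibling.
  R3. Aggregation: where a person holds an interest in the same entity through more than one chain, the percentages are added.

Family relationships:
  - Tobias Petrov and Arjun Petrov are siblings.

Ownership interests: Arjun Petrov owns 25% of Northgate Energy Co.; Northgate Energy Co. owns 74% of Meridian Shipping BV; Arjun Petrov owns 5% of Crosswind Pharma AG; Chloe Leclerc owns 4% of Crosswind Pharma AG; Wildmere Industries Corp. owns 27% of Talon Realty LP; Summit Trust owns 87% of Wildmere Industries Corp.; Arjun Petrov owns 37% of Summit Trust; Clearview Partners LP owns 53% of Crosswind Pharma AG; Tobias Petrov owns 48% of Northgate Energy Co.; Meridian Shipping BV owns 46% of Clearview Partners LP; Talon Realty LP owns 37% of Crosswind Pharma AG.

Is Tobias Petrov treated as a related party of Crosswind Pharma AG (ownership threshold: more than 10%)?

Yes

By sibling attribution (R2), Tobias Petrov is treated as also owning Arjun Petrov's interest in Northgate Energy Co, giving 48% + 25% = 73%.
By sibling attribution (R2), Tobias Petrov is treated as owning Arjun Petrov's 37% interest in Summit Trust.
By sibling attribution (R2), Tobias Petrov is treated as owning Arjun Petrov's 5% interest in Crosswind Pharma AG.
Chain via Northgate Energy Co. → Meridian Shipping BV → Clearview Partners LP (R1): 73% × 74% × 46% × 53% = 13.170076% of Crosswind Pharma AG.
Chain via Summit Trust → Wildmere Industries Corp. → Talon Realty LP (R1): 37% × 87% × 27% × 37% = 3.215781% of Crosswind Pharma AG.
Direct interest in Crosswind Pharma AG: 5%.
Aggregating (R3): 13.170076% + 3.215781% + 5% = 21.385857%.
21.385857% exceeds the 10% threshold, so Tobias is a related party to Crosswind Pharma AG.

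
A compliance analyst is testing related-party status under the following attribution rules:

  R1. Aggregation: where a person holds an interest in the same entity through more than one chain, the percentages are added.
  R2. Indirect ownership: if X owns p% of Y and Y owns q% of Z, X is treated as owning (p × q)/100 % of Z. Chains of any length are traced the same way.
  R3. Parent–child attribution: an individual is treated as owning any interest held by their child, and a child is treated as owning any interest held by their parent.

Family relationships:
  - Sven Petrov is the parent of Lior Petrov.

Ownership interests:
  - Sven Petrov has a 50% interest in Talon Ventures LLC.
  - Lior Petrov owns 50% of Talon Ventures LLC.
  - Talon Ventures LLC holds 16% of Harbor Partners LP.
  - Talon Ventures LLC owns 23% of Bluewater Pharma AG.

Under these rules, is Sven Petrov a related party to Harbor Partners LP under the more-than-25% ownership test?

No

By parent–child attribution (R3), Sven Petrov is treated as also owning Lior Petrov's interest in Talon Ventures LLC, giving 50% + 50% = 100%.
Chain via Talon Ventures LLC (R2): 100% × 16% = 16% of Harbor Partners LP.
16% does not exceed the 25% threshold, so Sven is not a related party to Harbor Partners LP.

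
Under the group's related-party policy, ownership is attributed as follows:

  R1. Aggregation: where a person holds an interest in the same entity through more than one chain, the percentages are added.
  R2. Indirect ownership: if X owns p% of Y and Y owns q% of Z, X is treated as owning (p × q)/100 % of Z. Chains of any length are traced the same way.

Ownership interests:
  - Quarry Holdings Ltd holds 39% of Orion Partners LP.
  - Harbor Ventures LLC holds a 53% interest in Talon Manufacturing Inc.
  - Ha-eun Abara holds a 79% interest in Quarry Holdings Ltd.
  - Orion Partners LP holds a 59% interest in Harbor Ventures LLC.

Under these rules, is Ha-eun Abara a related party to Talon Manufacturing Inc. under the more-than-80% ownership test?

No

Chain via Quarry Holdings Ltd → Orion Partners LP → Harbor Ventures LLC (R2): 79% × 39% × 59% × 53% = 9.634287% of Talon Manufacturing Inc.
9.634287% does not exceed the 80% threshold, so Ha-eun is not a related party to Talon Manufacturing Inc.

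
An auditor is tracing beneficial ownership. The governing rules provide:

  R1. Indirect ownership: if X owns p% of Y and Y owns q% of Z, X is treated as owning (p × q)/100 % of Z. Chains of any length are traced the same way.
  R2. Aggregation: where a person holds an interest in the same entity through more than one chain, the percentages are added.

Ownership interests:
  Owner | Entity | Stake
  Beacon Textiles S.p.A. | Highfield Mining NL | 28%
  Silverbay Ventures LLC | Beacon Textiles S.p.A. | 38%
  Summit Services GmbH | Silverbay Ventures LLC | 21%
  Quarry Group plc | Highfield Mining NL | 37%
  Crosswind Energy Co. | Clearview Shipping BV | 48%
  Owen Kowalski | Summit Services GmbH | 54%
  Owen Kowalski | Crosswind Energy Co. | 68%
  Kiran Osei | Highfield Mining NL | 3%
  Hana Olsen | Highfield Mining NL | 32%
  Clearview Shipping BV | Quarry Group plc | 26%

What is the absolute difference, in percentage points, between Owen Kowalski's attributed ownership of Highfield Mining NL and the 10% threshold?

5.653456

Chain via Summit Services GmbH → Silverbay Ventures LLC → Beacon Textiles S.p.A. (R1): 54% × 21% × 38% × 28% = 1.206576% of Highfield Mining NL.
Chain via Crosswind Energy Co. → Clearview Shipping BV → Quarry Group plc (R1): 68% × 48% × 26% × 37% = 3.139968% of Highfield Mining NL.
Aggregating (R2): 1.206576% + 3.139968% = 4.346544%.
4.346544% falls short of the 10% threshold by 5.653456 percentage points.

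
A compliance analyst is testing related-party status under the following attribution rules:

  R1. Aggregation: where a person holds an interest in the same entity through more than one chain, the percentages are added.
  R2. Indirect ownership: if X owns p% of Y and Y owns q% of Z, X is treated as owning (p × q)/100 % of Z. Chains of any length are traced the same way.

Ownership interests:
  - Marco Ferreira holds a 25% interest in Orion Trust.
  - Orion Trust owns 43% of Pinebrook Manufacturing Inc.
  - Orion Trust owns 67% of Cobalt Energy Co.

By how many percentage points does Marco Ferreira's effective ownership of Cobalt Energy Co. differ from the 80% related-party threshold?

63.25

Chain via Orion Trust (R2): 25% × 67% = 16.75% of Cobalt Energy Co.
16.75% falls short of the 80% threshold by 63.25 percentage points.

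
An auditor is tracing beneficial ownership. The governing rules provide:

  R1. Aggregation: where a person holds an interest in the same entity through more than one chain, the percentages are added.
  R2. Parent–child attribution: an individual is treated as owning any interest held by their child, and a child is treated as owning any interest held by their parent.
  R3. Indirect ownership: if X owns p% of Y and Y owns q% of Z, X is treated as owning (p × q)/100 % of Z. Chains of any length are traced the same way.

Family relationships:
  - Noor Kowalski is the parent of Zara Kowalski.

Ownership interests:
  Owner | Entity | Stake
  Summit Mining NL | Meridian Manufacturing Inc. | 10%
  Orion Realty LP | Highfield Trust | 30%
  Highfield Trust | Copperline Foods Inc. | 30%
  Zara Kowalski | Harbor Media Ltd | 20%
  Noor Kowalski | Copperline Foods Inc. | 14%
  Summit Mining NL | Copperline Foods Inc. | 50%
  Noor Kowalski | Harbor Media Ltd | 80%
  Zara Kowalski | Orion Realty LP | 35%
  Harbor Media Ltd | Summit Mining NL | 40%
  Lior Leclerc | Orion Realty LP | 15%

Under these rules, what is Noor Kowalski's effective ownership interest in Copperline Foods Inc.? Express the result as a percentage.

37.15%

By parent–child attribution (R2), Noor Kowalski is treated as also owning Zara Kowalski's interest in Harbor Media Ltd, giving 80% + 20% = 100%.
By parent–child attribution (R2), Noor Kowalski is treated as owning Zara Kowalski's 35% interest in Orion Realty LP.
Chain via Harbor Media Ltd → Summit Mining NL (R3): 100% × 40% × 50% = 20% of Copperline Foods Inc.
Direct interest in Copperline Foods Inc: 14%.
Chain via Orion Realty LP → Highfield Trust (R3): 35% × 30% × 30% = 3.15% of Copperline Foods Inc.
Aggregating (R1): 20% + 14% + 3.15% = 37.15%.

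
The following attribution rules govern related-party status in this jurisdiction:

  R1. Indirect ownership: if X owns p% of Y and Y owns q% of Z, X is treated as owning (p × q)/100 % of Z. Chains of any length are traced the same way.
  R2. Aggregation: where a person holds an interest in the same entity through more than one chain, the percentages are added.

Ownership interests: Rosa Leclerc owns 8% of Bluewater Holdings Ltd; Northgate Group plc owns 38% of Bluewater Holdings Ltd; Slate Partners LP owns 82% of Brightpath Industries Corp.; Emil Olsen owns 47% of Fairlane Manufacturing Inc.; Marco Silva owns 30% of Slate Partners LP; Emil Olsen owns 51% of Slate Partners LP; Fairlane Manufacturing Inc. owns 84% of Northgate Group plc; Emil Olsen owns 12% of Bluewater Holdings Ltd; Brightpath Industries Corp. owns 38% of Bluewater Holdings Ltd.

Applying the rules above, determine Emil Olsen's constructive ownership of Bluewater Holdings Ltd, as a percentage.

42.894%

Chain via Fairlane Manufacturing Inc. → Northgate Group plc (R1): 47% × 84% × 38% = 15.0024% of Bluewater Holdings Ltd.
Chain via Slate Partners LP → Brightpath Industries Corp. (R1): 51% × 82% × 38% = 15.8916% of Bluewater Holdings Ltd.
Direct interest in Bluewater Holdings Ltd: 12%.
Aggregating (R2): 15.0024% + 15.8916% + 12% = 42.894%.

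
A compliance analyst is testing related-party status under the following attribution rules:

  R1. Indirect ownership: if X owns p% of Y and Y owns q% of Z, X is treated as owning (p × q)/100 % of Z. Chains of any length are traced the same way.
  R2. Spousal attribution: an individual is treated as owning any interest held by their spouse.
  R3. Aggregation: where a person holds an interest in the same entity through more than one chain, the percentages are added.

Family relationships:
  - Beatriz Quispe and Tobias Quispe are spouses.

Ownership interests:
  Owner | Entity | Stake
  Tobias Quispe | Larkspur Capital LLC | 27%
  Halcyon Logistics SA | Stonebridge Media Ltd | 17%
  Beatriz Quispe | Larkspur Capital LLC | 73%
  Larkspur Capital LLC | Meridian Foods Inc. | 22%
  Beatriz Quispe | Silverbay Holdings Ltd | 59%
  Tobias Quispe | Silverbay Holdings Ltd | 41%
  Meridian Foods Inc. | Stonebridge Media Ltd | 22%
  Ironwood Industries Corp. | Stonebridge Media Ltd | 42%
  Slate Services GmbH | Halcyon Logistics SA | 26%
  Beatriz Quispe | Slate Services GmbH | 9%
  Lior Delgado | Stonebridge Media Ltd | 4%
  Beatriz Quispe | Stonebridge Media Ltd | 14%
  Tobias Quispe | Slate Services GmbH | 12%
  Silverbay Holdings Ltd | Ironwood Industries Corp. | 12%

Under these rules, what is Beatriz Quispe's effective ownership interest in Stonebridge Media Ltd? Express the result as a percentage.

24.8082%

By spousal attribution (R2), Beatriz Quispe is treated as also owning Tobias Quispe's interest in Slate Services GmbH, giving 9% + 12% = 21%.
By spousal attribution (R2), Beatriz Quispe is treated as also owning Tobias Quispe's interest in Silverbay Holdings Ltd, giving 59% + 41% = 100%.
By spousal attribution (R2), Beatriz Quispe is treated as also owning Tobias Quispe's interest in Larkspur Capital LLC, giving 73% + 27% = 100%.
Chain via Slate Services GmbH → Halcyon Logistics SA (R1): 21% × 26% × 17% = 0.9282% of Stonebridge Media Ltd.
Chain via Silverbay Holdings Ltd → Ironwood Industries Corp. (R1): 100% × 12% × 42% = 5.04% of Stonebridge Media Ltd.
Chain via Larkspur Capital LLC → Meridian Foods Inc. (R1): 100% × 22% × 22% = 4.84% of Stonebridge Media Ltd.
Direct interest in Stonebridge Media Ltd: 14%.
Aggregating (R3): 0.9282% + 5.04% + 4.84% + 14% = 24.8082%.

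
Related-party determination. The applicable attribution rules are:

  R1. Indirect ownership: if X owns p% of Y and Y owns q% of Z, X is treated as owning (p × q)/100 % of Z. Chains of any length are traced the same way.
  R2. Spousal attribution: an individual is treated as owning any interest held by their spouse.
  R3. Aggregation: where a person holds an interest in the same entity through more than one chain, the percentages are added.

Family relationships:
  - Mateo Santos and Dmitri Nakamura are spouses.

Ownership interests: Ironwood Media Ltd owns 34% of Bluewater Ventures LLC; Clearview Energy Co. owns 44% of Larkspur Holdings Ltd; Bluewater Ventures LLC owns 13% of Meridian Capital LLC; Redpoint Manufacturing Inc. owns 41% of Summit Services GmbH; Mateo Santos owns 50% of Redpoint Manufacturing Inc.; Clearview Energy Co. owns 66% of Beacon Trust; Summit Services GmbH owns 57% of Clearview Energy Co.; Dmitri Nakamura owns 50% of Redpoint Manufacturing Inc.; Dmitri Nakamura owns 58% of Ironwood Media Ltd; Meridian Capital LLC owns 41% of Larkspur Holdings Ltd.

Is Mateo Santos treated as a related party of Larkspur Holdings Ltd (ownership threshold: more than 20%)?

No

By spousal attribution (R2), Mateo Santos is treated as also owning Dmitri Nakamura's interest in Redpoint Manufacturing Inc, giving 50% + 50% = 100%.
By spousal attribution (R2), Mateo Santos is treated as owning Dmitri Nakamura's 58% interest in Ironwood Media Ltd.
Chain via Redpoint Manufacturing Inc. → Summit Services GmbH → Clearview Energy Co. (R1): 100% × 41% × 57% × 44% = 10.2828% of Larkspur Holdings Ltd.
Chain via Ironwood Media Ltd → Bluewater Ventures LLC → Meridian Capital LLC (R1): 58% × 34% × 13% × 41% = 1.051076% of Larkspur Holdings Ltd.
Aggregating (R3): 10.2828% + 1.051076% = 11.333876%.
11.333876% does not exceed the 20% threshold, so Mateo is not a related party to Larkspur Holdings Ltd.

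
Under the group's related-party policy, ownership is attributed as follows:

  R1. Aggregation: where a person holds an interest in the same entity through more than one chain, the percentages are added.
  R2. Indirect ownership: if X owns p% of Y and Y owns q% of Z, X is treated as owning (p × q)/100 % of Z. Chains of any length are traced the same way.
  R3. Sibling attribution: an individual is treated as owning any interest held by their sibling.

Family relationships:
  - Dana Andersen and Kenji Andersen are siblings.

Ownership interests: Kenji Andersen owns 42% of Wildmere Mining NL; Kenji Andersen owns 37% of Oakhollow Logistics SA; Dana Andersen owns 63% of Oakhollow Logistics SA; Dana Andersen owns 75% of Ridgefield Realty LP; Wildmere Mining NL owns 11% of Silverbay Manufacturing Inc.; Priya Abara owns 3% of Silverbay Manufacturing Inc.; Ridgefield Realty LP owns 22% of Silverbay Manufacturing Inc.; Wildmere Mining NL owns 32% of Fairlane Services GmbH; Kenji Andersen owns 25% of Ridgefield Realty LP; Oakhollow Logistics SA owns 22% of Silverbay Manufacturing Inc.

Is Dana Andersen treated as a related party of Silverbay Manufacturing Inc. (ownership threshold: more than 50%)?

No

By sibling attribution (R3), Dana Andersen is treated as also owning Kenji Andersen's interest in Oakhollow Logistics SA, giving 63% + 37% = 100%.
By sibling attribution (R3), Dana Andersen is treated as also owning Kenji Andersen's interest in Ridgefield Realty LP, giving 75% + 25% = 100%.
By sibling attribution (R3), Dana Andersen is treated as owning Kenji Andersen's 42% interest in Wildmere Mining NL.
Chain via Oakhollow Logistics SA (R2): 100% × 22% = 22% of Silverbay Manufacturing Inc.
Chain via Ridgefield Realty LP (R2): 100% × 22% = 22% of Silverbay Manufacturing Inc.
Chain via Wildmere Mining NL (R2): 42% × 11% = 4.62% of Silverbay Manufacturing Inc.
Aggregating (R1): 22% + 22% + 4.62% = 48.62%.
48.62% does not exceed the 50% threshold, so Dana is not a related party to Silverbay Manufacturing Inc.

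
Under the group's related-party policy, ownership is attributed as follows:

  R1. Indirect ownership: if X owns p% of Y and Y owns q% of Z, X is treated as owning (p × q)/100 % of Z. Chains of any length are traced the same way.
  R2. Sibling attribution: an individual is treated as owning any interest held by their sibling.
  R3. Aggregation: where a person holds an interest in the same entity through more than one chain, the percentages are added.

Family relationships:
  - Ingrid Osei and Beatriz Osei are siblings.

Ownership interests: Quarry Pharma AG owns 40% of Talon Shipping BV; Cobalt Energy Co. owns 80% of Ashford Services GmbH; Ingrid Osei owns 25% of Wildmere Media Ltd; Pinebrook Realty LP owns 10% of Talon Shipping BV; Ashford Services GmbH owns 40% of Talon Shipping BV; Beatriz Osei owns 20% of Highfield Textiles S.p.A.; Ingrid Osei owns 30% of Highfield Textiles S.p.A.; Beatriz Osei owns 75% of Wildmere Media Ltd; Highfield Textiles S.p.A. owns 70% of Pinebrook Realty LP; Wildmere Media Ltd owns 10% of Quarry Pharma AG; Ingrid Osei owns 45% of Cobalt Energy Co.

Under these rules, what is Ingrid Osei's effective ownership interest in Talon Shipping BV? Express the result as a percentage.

By sibling attribution (R2), Ingrid Osei is treated as also owning Beatriz Osei's interest in Highfield Textiles S.p.A, giving 30% + 20% = 50%.
By sibling attribution (R2), Ingrid Osei is treated as also owning Beatriz Osei's interest in Wildmere Media Ltd, giving 25% + 75% = 100%.
Chain via Highfield Textiles S.p.A. → Pinebrook Realty LP (R1): 50% × 70% × 10% = 3.5% of Talon Shipping BV.
Chain via Cobalt Energy Co. → Ashford Services GmbH (R1): 45% × 80% × 40% = 14.4% of Talon Shipping BV.
Chain via Wildmere Media Ltd → Quarry Pharma AG (R1): 100% × 10% × 40% = 4% of Talon Shipping BV.
Aggregating (R3): 3.5% + 14.4% + 4% = 21.9%.

21.9%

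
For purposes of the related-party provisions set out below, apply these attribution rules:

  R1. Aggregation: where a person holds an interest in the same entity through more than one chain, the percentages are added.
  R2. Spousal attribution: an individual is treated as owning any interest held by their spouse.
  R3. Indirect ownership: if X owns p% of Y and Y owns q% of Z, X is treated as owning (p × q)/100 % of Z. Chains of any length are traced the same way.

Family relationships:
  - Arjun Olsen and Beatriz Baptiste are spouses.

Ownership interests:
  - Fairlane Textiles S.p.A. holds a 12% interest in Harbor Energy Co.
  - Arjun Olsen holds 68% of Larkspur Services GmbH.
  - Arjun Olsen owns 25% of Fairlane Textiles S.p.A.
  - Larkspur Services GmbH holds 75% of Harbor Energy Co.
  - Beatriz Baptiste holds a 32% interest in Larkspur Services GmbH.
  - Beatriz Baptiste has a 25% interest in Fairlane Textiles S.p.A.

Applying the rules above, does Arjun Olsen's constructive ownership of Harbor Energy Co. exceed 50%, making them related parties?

By spousal attribution (R2), Arjun Olsen is treated as also owning Beatriz Baptiste's interest in Larkspur Services GmbH, giving 68% + 32% = 100%.
By spousal attribution (R2), Arjun Olsen is treated as also owning Beatriz Baptiste's interest in Fairlane Textiles S.p.A, giving 25% + 25% = 50%.
Chain via Larkspur Services GmbH (R3): 100% × 75% = 75% of Harbor Energy Co.
Chain via Fairlane Textiles S.p.A. (R3): 50% × 12% = 6% of Harbor Energy Co.
Aggregating (R1): 75% + 6% = 81%.
81% exceeds the 50% threshold, so Arjun is a related party to Harbor Energy Co.

Yes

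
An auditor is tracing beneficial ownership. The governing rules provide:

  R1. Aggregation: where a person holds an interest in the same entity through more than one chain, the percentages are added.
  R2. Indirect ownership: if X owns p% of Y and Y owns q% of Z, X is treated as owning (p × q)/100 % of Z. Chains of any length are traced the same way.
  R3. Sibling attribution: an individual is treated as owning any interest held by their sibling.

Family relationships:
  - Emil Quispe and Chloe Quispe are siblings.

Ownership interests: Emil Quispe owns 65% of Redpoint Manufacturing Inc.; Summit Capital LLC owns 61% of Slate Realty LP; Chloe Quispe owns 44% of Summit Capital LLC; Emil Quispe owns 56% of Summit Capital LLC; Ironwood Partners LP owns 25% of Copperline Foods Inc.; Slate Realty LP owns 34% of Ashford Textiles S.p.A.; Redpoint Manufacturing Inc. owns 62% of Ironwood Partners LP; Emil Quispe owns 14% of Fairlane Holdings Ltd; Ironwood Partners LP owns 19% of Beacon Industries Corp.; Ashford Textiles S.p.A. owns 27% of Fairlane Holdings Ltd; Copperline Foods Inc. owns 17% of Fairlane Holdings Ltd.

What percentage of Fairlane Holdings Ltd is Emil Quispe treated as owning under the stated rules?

By sibling attribution (R3), Emil Quispe is treated as also owning Chloe Quispe's interest in Summit Capital LLC, giving 56% + 44% = 100%.
Chain via Redpoint Manufacturing Inc. → Ironwood Partners LP → Copperline Foods Inc. (R2): 65% × 62% × 25% × 17% = 1.71275% of Fairlane Holdings Ltd.
Chain via Summit Capital LLC → Slate Realty LP → Ashford Textiles S.p.A. (R2): 100% × 61% × 34% × 27% = 5.5998% of Fairlane Holdings Ltd.
Direct interest in Fairlane Holdings Ltd: 14%.
Aggregating (R1): 1.71275% + 5.5998% + 14% = 21.31255%.

21.31255%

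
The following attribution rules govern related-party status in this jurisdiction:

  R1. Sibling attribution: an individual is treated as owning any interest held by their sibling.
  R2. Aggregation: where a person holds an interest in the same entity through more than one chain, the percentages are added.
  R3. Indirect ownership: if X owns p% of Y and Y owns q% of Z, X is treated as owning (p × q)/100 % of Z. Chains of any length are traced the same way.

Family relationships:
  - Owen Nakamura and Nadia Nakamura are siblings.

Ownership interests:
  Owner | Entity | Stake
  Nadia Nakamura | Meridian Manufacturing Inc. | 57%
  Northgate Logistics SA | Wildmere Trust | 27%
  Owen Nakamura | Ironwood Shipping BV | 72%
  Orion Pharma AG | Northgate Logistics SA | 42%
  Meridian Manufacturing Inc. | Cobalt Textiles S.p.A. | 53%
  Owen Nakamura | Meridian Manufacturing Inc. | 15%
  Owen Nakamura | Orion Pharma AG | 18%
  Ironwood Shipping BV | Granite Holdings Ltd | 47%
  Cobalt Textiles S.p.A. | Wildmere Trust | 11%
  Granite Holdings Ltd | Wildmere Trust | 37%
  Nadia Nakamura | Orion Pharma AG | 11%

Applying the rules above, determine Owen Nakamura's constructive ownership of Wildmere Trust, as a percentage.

By sibling attribution (R1), Owen Nakamura is treated as also owning Nadia Nakamura's interest in Orion Pharma AG, giving 18% + 11% = 29%.
By sibling attribution (R1), Owen Nakamura is treated as also owning Nadia Nakamura's interest in Meridian Manufacturing Inc, giving 15% + 57% = 72%.
Chain via Orion Pharma AG → Northgate Logistics SA (R3): 29% × 42% × 27% = 3.2886% of Wildmere Trust.
Chain via Meridian Manufacturing Inc. → Cobalt Textiles S.p.A. (R3): 72% × 53% × 11% = 4.1976% of Wildmere Trust.
Chain via Ironwood Shipping BV → Granite Holdings Ltd (R3): 72% × 47% × 37% = 12.5208% of Wildmere Trust.
Aggregating (R2): 3.2886% + 4.1976% + 12.5208% = 20.007%.

20.007%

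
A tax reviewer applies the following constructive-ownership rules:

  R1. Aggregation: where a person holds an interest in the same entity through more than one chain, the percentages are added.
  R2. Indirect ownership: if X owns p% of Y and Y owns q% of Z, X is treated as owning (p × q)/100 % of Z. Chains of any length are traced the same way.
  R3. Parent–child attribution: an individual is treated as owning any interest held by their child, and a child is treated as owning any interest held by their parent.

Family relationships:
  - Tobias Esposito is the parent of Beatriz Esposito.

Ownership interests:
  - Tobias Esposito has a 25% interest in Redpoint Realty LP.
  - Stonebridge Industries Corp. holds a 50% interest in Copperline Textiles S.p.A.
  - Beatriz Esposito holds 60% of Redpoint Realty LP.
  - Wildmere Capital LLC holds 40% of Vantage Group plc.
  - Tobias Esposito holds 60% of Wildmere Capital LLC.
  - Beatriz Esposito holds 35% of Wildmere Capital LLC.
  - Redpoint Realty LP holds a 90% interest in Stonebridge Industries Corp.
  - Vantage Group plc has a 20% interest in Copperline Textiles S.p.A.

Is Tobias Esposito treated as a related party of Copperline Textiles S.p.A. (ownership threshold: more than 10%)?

By parent–child attribution (R3), Tobias Esposito is treated as also owning Beatriz Esposito's interest in Wildmere Capital LLC, giving 60% + 35% = 95%.
By parent–child attribution (R3), Tobias Esposito is treated as also owning Beatriz Esposito's interest in Redpoint Realty LP, giving 25% + 60% = 85%.
Chain via Wildmere Capital LLC → Vantage Group plc (R2): 95% × 40% × 20% = 7.6% of Copperline Textiles S.p.A.
Chain via Redpoint Realty LP → Stonebridge Industries Corp. (R2): 85% × 90% × 50% = 38.25% of Copperline Textiles S.p.A.
Aggregating (R1): 7.6% + 38.25% = 45.85%.
45.85% exceeds the 10% threshold, so Tobias is a related party to Copperline Textiles S.p.A.

Yes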